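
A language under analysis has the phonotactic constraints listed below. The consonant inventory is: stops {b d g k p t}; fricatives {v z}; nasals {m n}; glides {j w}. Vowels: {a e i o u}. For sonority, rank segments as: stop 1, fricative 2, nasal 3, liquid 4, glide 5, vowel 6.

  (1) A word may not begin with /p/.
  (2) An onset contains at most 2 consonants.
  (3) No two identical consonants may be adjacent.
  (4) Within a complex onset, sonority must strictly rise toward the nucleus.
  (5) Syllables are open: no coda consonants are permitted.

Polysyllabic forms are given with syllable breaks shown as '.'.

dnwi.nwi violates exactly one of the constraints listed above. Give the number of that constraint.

dnwi.nwi: syllable 1 onset /dnw/ has 3 consonants (> 2).
This is a violation of constraint 2: "An onset contains at most 2 consonants."
The remaining constraints (1, 3, 4, 5) are satisfied.

2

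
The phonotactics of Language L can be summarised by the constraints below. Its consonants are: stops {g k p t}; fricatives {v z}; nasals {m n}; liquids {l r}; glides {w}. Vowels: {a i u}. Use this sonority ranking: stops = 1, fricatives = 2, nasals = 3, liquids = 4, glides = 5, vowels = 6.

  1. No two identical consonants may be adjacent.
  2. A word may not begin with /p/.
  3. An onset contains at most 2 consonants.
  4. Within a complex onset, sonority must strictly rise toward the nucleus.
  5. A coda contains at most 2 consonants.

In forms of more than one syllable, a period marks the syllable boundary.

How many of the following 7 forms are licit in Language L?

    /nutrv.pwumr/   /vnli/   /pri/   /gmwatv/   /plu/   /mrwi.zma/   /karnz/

0

/nutrv.pwumr/ — violates constraint 5: syllable 1 coda /trv/ has 3 consonants (> 2) → illicit
/vnli/ — violates constraint 3: syllable 1 onset /vnl/ has 3 consonants (> 2) → illicit
/pri/ — violates constraint 2: word begins with /p/ → illicit
/gmwatv/ — violates constraint 3: syllable 1 onset /gmw/ has 3 consonants (> 2) → illicit
/plu/ — violates constraint 2: word begins with /p/ → illicit
/mrwi.zma/ — violates constraint 3: syllable 1 onset /mrw/ has 3 consonants (> 2) → illicit
/karnz/ — violates constraint 5: syllable 1 coda /rnz/ has 3 consonants (> 2) → illicit
No form is licit → 0.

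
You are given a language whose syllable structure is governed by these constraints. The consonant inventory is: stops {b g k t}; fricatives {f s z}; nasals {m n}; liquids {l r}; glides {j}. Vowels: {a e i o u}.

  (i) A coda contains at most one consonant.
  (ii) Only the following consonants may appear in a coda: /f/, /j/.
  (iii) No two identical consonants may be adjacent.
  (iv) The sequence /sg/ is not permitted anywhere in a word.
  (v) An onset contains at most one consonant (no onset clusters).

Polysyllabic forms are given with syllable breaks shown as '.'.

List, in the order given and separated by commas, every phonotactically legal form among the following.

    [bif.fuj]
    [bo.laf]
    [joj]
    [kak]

[bo.laf], [joj]

[bif.fuj] — violates constraint (iii): adjacent identical consonants /ff/ → phonotactically illegal
[bo.laf] — σ1 onset /b/, coda /∅/ ok; σ2 onset /l/, coda /f/ ok → phonotactically legal
[joj] — σ1 onset /j/, coda /j/ ok → phonotactically legal
[kak] — violates constraint (ii): syllable 1 coda contains /k/, which is not a licensed coda consonant → phonotactically illegal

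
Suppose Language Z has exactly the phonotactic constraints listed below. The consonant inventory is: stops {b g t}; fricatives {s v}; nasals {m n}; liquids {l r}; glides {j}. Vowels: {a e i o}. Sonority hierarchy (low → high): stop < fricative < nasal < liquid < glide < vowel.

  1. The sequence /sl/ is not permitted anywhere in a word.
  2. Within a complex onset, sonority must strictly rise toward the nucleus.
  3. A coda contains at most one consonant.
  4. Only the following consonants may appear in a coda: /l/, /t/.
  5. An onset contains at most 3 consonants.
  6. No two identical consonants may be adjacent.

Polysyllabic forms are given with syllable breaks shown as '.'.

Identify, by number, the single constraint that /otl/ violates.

/otl/: syllable 1 coda /tl/ has 2 consonants (> 1).
This is a violation of constraint 3: "A coda contains at most one consonant."
The remaining constraints (1, 2, 4, 5, 6) are satisfied.

3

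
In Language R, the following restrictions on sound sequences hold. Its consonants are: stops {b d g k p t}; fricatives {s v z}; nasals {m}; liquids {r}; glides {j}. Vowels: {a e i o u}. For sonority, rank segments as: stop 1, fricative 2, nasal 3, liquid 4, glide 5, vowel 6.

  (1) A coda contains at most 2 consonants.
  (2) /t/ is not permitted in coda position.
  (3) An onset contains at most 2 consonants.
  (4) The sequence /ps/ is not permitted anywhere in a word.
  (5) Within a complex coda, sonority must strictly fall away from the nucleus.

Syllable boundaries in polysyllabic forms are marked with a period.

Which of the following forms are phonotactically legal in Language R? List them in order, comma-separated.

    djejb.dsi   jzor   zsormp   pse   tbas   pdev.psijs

djejb.dsi, jzor, tbas

djejb.dsi — σ1 onset /dj/ (2C), coda /jb/ (5→1 falls) ok; σ2 onset /ds/ (2C), coda /∅/ ok → phonotactically legal
jzor — σ1 onset /jz/ (2C), coda /r/ ok → phonotactically legal
zsormp — violates constraint 1: syllable 1 coda /rmp/ has 3 consonants (> 2) → phonotactically illegal
pse — violates constraint 4: contains banned sequence /ps/ → phonotactically illegal
tbas — σ1 onset /tb/ (2C), coda /s/ ok → phonotactically legal
pdev.psijs — violates constraint 4: contains banned sequence /ps/ → phonotactically illegal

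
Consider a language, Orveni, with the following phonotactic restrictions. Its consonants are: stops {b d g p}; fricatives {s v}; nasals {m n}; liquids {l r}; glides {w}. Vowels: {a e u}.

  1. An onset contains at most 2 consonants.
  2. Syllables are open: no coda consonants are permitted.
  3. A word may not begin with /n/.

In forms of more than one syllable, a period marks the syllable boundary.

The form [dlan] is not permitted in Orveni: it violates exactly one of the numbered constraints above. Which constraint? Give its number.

2

[dlan]: syllable 1 coda /n/ has 1 consonant (> 0).
This is a violation of constraint 2: "Syllables are open: no coda consonants are permitted."
The remaining constraints (1, 3) are satisfied.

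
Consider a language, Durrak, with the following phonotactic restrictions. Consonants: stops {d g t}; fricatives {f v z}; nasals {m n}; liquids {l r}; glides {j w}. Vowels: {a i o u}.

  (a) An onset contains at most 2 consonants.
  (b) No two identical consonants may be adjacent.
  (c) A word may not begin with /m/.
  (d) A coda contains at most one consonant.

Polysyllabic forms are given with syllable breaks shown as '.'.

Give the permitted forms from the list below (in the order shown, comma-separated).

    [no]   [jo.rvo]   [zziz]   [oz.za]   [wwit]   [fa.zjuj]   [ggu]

[no], [jo.rvo], [fa.zjuj]

[no] — σ1 onset /n/, coda /∅/ ok → permitted
[jo.rvo] — σ1 onset /j/, coda /∅/ ok; σ2 onset /rv/ (2C), coda /∅/ ok → permitted
[zziz] — violates constraint (b): adjacent identical consonants /zz/ → not permitted
[oz.za] — violates constraint (b): adjacent identical consonants /zz/ → not permitted
[wwit] — violates constraint (b): adjacent identical consonants /ww/ → not permitted
[fa.zjuj] — σ1 onset /f/, coda /∅/ ok; σ2 onset /zj/ (2C), coda /j/ ok → permitted
[ggu] — violates constraint (b): adjacent identical consonants /gg/ → not permitted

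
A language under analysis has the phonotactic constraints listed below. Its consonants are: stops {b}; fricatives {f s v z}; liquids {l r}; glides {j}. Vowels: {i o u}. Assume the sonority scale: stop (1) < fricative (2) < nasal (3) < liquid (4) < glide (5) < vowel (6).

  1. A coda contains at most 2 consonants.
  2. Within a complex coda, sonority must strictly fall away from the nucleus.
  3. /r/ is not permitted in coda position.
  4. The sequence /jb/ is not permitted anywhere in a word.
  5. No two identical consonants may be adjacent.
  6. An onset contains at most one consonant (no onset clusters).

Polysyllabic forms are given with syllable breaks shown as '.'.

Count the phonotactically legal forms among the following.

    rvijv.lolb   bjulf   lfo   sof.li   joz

2

rvijv.lolb — violates constraint 6: syllable 1 onset /rv/ has 2 consonants (> 1) → phonotactically illegal
bjulf — violates constraint 6: syllable 1 onset /bj/ has 2 consonants (> 1) → phonotactically illegal
lfo — violates constraint 6: syllable 1 onset /lf/ has 2 consonants (> 1) → phonotactically illegal
sof.li — σ1 onset /s/, coda /f/ ok; σ2 onset /l/, coda /∅/ ok → phonotactically legal
joz — σ1 onset /j/, coda /z/ ok → phonotactically legal
Phonotactically legal: sof.li, joz → 2.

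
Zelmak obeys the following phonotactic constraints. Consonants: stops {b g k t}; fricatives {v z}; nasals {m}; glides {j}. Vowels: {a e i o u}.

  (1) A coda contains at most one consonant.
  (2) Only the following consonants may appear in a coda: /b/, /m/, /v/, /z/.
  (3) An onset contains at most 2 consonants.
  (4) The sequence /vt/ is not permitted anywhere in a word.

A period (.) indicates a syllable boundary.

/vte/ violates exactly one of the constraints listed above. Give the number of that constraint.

4

/vte/: contains banned sequence /vt/.
This is a violation of constraint 4: "The sequence /vt/ is not permitted anywhere in a word."
The remaining constraints (1, 2, 3) are satisfied.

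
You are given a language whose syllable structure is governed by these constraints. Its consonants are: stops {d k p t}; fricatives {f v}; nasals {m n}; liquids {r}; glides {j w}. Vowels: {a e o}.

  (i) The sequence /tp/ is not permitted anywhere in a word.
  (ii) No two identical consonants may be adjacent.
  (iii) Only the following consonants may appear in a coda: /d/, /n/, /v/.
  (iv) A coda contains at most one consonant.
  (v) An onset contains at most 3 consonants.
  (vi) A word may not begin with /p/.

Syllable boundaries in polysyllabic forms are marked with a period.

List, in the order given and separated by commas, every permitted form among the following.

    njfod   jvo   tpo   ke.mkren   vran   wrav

njfod, jvo, ke.mkren, vran, wrav

njfod — σ1 onset /njf/ (3C), coda /d/ ok → permitted
jvo — σ1 onset /jv/ (2C), coda /∅/ ok → permitted
tpo — violates constraint (i): contains banned sequence /tp/ → not permitted
ke.mkren — σ1 onset /k/, coda /∅/ ok; σ2 onset /mkr/ (3C), coda /n/ ok → permitted
vran — σ1 onset /vr/ (2C), coda /n/ ok → permitted
wrav — σ1 onset /wr/ (2C), coda /v/ ok → permitted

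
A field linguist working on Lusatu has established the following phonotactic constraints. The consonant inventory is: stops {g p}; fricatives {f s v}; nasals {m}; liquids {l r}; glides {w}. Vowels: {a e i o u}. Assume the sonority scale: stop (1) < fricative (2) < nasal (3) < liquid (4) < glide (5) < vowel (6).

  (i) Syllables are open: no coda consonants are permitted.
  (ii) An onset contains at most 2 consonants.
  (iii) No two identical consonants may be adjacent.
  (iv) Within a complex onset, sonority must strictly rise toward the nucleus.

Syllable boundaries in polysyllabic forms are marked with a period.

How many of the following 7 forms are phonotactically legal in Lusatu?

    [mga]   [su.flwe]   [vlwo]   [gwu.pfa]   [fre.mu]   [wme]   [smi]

3

[mga] — violates constraint (iv): syllable 1 onset /mg/: /m/ (nasal, 3) → /g/ (stop, 1) does not rise → phonotactically illegal
[su.flwe] — violates constraint (ii): syllable 2 onset /flw/ has 3 consonants (> 2) → phonotactically illegal
[vlwo] — violates constraint (ii): syllable 1 onset /vlw/ has 3 consonants (> 2) → phonotactically illegal
[gwu.pfa] — σ1 onset /gw/ (1→5 rises), coda /∅/ ok; σ2 onset /pf/ (1→2 rises), coda /∅/ ok → phonotactically legal
[fre.mu] — σ1 onset /fr/ (2→4 rises), coda /∅/ ok; σ2 onset /m/, coda /∅/ ok → phonotactically legal
[wme] — violates constraint (iv): syllable 1 onset /wm/: /w/ (glide, 5) → /m/ (nasal, 3) does not rise → phonotactically illegal
[smi] — σ1 onset /sm/ (2→3 rises), coda /∅/ ok → phonotactically legal
Phonotactically legal: [gwu.pfa], [fre.mu], [smi] → 3.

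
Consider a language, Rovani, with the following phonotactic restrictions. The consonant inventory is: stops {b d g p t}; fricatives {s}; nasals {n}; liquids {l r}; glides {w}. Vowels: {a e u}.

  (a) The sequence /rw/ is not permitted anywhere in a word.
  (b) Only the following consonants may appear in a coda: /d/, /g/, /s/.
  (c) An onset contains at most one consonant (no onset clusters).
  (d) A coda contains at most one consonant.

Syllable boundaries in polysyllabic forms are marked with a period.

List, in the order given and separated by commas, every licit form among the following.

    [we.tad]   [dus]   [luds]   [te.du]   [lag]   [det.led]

[we.tad], [dus], [te.du], [lag]

[we.tad] — σ1 onset /w/, coda /∅/ ok; σ2 onset /t/, coda /d/ ok → licit
[dus] — σ1 onset /d/, coda /s/ ok → licit
[luds] — violates constraint (d): syllable 1 coda /ds/ has 2 consonants (> 1) → illicit
[te.du] — σ1 onset /t/, coda /∅/ ok; σ2 onset /d/, coda /∅/ ok → licit
[lag] — σ1 onset /l/, coda /g/ ok → licit
[det.led] — violates constraint (b): syllable 1 coda contains /t/, which is not a licensed coda consonant → illicit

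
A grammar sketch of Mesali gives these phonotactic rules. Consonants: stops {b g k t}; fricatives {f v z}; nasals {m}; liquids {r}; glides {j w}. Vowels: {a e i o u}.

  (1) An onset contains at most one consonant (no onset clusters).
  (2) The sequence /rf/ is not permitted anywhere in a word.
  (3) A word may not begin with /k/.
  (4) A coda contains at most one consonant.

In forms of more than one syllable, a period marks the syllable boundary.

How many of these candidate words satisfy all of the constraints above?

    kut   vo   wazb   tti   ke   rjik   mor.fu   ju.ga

2

kut — violates constraint 3: word begins with /k/ → not permitted
vo — σ1 onset /v/, coda /∅/ ok → permitted
wazb — violates constraint 4: syllable 1 coda /zb/ has 2 consonants (> 1) → not permitted
tti — violates constraint 1: syllable 1 onset /tt/ has 2 consonants (> 1) → not permitted
ke — violates constraint 3: word begins with /k/ → not permitted
rjik — violates constraint 1: syllable 1 onset /rj/ has 2 consonants (> 1) → not permitted
mor.fu — violates constraint 2: contains banned sequence /rf/ → not permitted
ju.ga — σ1 onset /j/, coda /∅/ ok; σ2 onset /g/, coda /∅/ ok → permitted
Permitted: vo, ju.ga → 2.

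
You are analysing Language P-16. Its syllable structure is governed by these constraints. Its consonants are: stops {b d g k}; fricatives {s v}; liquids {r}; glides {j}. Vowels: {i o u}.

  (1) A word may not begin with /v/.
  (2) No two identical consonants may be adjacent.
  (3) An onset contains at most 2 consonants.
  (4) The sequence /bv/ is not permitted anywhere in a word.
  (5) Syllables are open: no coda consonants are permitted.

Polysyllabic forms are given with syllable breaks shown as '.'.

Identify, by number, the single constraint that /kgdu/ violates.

3

/kgdu/: syllable 1 onset /kgd/ has 3 consonants (> 2).
This is a violation of constraint 3: "An onset contains at most 2 consonants."
The remaining constraints (1, 2, 4, 5) are satisfied.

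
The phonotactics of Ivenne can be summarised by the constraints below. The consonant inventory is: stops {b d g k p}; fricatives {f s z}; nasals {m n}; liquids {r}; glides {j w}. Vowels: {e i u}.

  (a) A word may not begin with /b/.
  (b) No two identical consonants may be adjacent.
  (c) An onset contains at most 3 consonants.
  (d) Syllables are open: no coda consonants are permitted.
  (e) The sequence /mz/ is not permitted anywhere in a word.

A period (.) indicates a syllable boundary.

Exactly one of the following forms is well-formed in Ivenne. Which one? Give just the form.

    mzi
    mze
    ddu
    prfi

prfi

mzi — violates constraint (e): contains banned sequence /mz/ → ill-formed
mze — violates constraint (e): contains banned sequence /mz/ → ill-formed
ddu — violates constraint (b): adjacent identical consonants /dd/ → ill-formed
prfi — σ1 onset /prf/ (3C), coda /∅/ ok → well-formed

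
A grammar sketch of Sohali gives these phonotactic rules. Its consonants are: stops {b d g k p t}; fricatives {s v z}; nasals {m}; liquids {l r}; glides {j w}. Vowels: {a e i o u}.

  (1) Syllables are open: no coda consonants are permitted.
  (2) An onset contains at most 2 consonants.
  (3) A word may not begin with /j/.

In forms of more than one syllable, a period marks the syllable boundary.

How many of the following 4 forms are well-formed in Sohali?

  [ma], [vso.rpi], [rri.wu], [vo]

4

[ma] — σ1 onset /m/, coda /∅/ ok → well-formed
[vso.rpi] — σ1 onset /vs/ (2C), coda /∅/ ok; σ2 onset /rp/ (2C), coda /∅/ ok → well-formed
[rri.wu] — σ1 onset /rr/ (2C), coda /∅/ ok; σ2 onset /w/, coda /∅/ ok → well-formed
[vo] — σ1 onset /v/, coda /∅/ ok → well-formed
Well-formed: [ma], [vso.rpi], [rri.wu], [vo] → 4.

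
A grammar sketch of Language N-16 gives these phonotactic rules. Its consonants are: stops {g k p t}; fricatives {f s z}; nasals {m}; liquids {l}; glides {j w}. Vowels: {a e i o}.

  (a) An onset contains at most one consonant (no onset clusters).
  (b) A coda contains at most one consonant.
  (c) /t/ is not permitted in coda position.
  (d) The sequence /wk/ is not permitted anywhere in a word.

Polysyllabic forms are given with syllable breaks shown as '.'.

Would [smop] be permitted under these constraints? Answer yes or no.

no

[smop] — violates constraint (a): syllable 1 onset /sm/ has 2 consonants (> 1) → not permitted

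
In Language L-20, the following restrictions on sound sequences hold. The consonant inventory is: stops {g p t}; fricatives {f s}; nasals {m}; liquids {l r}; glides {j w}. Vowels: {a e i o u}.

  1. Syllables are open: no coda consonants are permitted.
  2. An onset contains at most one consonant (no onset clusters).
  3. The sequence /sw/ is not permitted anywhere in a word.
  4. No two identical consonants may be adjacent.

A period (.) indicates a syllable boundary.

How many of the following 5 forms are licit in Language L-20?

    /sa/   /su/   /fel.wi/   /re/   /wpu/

3

/sa/ — σ1 onset /s/, coda /∅/ ok → licit
/su/ — σ1 onset /s/, coda /∅/ ok → licit
/fel.wi/ — violates constraint 1: syllable 1 coda /l/ has 1 consonant (> 0) → illicit
/re/ — σ1 onset /r/, coda /∅/ ok → licit
/wpu/ — violates constraint 2: syllable 1 onset /wp/ has 2 consonants (> 1) → illicit
Licit: /sa/, /su/, /re/ → 3.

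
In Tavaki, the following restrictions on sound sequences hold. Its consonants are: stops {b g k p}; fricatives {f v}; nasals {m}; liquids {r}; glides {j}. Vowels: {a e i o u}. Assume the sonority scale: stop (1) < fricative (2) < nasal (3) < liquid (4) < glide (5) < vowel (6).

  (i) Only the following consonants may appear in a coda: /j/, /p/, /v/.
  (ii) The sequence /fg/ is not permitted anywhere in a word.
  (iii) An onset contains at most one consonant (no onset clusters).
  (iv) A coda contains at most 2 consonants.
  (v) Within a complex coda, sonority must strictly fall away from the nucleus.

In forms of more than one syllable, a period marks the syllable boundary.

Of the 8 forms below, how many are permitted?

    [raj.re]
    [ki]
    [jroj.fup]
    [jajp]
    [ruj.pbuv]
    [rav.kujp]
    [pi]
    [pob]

5

[raj.re] — σ1 onset /r/, coda /j/ ok; σ2 onset /r/, coda /∅/ ok → permitted
[ki] — σ1 onset /k/, coda /∅/ ok → permitted
[jroj.fup] — violates constraint (iii): syllable 1 onset /jr/ has 2 consonants (> 1) → not permitted
[jajp] — σ1 onset /j/, coda /jp/ (5→1 falls) ok → permitted
[ruj.pbuv] — violates constraint (iii): syllable 2 onset /pb/ has 2 consonants (> 1) → not permitted
[rav.kujp] — σ1 onset /r/, coda /v/ ok; σ2 onset /k/, coda /jp/ (5→1 falls) ok → permitted
[pi] — σ1 onset /p/, coda /∅/ ok → permitted
[pob] — violates constraint (i): syllable 1 coda contains /b/, which is not a licensed coda consonant → not permitted
Permitted: [raj.re], [ki], [jajp], [rav.kujp], [pi] → 5.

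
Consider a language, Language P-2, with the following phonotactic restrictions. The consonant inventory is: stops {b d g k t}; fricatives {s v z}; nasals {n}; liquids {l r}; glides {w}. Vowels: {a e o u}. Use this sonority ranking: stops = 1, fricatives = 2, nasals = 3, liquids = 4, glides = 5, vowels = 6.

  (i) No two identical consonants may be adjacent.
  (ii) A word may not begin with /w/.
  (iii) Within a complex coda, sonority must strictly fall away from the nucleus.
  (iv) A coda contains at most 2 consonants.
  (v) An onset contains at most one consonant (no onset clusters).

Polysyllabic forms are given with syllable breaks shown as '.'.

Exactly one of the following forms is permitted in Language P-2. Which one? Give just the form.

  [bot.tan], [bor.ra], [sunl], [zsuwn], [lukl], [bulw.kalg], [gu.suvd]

[bot.tan] — violates constraint (i): adjacent identical consonants /tt/ → not permitted
[bor.ra] — violates constraint (i): adjacent identical consonants /rr/ → not permitted
[sunl] — violates constraint (iii): syllable 1 coda /nl/: /n/ (nasal, 3) → /l/ (liquid, 4) does not fall → not permitted
[zsuwn] — violates constraint (v): syllable 1 onset /zs/ has 2 consonants (> 1) → not permitted
[lukl] — violates constraint (iii): syllable 1 coda /kl/: /k/ (stop, 1) → /l/ (liquid, 4) does not fall → not permitted
[bulw.kalg] — violates constraint (iii): syllable 1 coda /lw/: /l/ (liquid, 4) → /w/ (glide, 5) does not fall → not permitted
[gu.suvd] — σ1 onset /g/, coda /∅/ ok; σ2 onset /s/, coda /vd/ (2→1 falls) ok → permitted

[gu.suvd]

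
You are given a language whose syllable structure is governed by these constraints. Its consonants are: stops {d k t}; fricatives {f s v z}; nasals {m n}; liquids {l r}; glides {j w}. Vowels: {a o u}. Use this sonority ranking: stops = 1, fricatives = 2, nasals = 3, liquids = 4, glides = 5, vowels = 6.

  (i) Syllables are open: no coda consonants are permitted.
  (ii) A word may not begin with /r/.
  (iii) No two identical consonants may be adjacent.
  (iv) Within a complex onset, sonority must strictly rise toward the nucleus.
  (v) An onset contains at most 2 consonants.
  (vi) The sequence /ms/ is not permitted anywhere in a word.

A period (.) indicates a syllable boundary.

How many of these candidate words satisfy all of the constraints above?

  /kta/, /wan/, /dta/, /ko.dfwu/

0

/kta/ — violates constraint (iv): syllable 1 onset /kt/: /k/ (stop, 1) → /t/ (stop, 1) does not rise → ill-formed
/wan/ — violates constraint (i): syllable 1 coda /n/ has 1 consonant (> 0) → ill-formed
/dta/ — violates constraint (iv): syllable 1 onset /dt/: /d/ (stop, 1) → /t/ (stop, 1) does not rise → ill-formed
/ko.dfwu/ — violates constraint (v): syllable 2 onset /dfw/ has 3 consonants (> 2) → ill-formed
No form is well-formed → 0.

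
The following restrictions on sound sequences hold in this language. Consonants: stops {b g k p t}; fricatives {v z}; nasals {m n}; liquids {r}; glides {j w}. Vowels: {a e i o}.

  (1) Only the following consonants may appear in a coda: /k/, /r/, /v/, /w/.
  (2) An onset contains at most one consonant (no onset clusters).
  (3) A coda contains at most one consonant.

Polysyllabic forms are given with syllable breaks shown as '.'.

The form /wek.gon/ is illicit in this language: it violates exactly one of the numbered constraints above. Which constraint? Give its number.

/wek.gon/: syllable 2 coda contains /n/, which is not a licensed coda consonant.
This is a violation of constraint 1: "Only the following consonants may appear in a coda: /k/, /r/, /v/, /w/."
The remaining constraints (2, 3) are satisfied.

1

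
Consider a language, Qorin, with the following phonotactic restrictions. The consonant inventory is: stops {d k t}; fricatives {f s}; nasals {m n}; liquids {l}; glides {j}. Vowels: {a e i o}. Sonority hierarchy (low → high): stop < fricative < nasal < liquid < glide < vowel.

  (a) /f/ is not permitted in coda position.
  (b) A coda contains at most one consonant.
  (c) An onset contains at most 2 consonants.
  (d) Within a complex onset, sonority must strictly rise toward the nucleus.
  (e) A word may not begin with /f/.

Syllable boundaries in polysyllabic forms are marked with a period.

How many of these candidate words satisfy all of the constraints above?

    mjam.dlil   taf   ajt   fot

1

mjam.dlil — σ1 onset /mj/ (3→5 rises), coda /m/ ok; σ2 onset /dl/ (1→4 rises), coda /l/ ok → phonotactically legal
taf — violates constraint (a): syllable 1 coda contains /f/ → phonotactically illegal
ajt — violates constraint (b): syllable 1 coda /jt/ has 2 consonants (> 1) → phonotactically illegal
fot — violates constraint (e): word begins with /f/ → phonotactically illegal
Phonotactically legal: mjam.dlil → 1.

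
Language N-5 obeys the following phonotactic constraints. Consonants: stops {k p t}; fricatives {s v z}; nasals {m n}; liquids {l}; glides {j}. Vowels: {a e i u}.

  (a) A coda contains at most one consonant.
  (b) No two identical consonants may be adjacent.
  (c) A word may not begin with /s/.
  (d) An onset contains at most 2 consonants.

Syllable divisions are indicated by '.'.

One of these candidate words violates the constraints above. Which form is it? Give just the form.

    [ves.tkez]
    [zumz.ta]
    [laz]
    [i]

[ves.tkez] — σ1 onset /v/, coda /s/ ok; σ2 onset /tk/ (2C), coda /z/ ok → well-formed
[zumz.ta] — violates constraint (a): syllable 1 coda /mz/ has 2 consonants (> 1) → ill-formed
[laz] — σ1 onset /l/, coda /z/ ok → well-formed
[i] — σ1 onset /∅/, coda /∅/ ok → well-formed

[zumz.ta]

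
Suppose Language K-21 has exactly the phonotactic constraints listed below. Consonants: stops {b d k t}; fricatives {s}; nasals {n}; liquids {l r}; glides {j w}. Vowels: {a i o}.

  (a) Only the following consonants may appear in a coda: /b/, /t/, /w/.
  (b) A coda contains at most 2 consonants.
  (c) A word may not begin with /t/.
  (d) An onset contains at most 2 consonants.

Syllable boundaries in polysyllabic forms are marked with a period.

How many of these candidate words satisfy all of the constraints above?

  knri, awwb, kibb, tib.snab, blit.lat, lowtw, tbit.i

2

knri — violates constraint (d): syllable 1 onset /knr/ has 3 consonants (> 2) → not permitted
awwb — violates constraint (b): syllable 1 coda /wwb/ has 3 consonants (> 2) → not permitted
kibb — σ1 onset /k/, coda /bb/ (2C) ok → permitted
tib.snab — violates constraint (c): word begins with /t/ → not permitted
blit.lat — σ1 onset /bl/ (2C), coda /t/ ok; σ2 onset /l/, coda /t/ ok → permitted
lowtw — violates constraint (b): syllable 1 coda /wtw/ has 3 consonants (> 2) → not permitted
tbit.i — violates constraint (c): word begins with /t/ → not permitted
Permitted: kibb, blit.lat → 2.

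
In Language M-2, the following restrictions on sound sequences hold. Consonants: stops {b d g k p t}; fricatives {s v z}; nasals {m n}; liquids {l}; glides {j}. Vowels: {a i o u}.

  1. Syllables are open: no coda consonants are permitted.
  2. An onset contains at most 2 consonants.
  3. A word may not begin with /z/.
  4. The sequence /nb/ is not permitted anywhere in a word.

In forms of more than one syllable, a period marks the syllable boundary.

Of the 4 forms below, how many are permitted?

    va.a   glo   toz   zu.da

va.a — σ1 onset /v/, coda /∅/ ok; σ2 onset /∅/, coda /∅/ ok → permitted
glo — σ1 onset /gl/ (2C), coda /∅/ ok → permitted
toz — violates constraint 1: syllable 1 coda /z/ has 1 consonant (> 0) → not permitted
zu.da — violates constraint 3: word begins with /z/ → not permitted
Permitted: va.a, glo → 2.

2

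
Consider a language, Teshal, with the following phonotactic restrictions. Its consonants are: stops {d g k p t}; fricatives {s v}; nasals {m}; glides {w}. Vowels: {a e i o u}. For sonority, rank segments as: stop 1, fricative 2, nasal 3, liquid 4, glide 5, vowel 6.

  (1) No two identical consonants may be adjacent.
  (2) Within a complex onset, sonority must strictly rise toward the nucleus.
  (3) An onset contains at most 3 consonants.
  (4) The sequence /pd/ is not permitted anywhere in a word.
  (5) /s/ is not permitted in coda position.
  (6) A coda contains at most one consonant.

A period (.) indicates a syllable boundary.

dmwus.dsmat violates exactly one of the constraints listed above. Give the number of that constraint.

dmwus.dsmat: syllable 1 coda contains /s/.
This is a violation of constraint 5: "/s/ is not permitted in coda position."
The remaining constraints (1, 2, 3, 4, 6) are satisfied.

5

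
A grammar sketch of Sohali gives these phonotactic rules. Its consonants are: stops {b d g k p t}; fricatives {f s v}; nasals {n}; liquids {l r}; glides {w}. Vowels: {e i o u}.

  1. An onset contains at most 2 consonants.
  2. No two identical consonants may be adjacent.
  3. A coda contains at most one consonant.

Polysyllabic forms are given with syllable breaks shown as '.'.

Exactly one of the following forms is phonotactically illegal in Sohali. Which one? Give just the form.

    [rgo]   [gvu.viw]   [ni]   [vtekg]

[vtekg]

[rgo] — σ1 onset /rg/ (2C), coda /∅/ ok → phonotactically legal
[gvu.viw] — σ1 onset /gv/ (2C), coda /∅/ ok; σ2 onset /v/, coda /w/ ok → phonotactically legal
[ni] — σ1 onset /n/, coda /∅/ ok → phonotactically legal
[vtekg] — violates constraint 3: syllable 1 coda /kg/ has 2 consonants (> 1) → phonotactically illegal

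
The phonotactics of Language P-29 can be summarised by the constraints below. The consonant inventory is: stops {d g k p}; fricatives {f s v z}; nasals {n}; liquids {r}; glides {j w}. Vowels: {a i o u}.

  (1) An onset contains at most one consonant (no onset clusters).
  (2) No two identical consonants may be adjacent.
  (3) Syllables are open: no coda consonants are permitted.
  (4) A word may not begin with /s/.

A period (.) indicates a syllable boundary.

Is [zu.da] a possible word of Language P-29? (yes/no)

yes

[zu.da] — σ1 onset /z/, coda /∅/ ok; σ2 onset /d/, coda /∅/ ok → phonotactically legal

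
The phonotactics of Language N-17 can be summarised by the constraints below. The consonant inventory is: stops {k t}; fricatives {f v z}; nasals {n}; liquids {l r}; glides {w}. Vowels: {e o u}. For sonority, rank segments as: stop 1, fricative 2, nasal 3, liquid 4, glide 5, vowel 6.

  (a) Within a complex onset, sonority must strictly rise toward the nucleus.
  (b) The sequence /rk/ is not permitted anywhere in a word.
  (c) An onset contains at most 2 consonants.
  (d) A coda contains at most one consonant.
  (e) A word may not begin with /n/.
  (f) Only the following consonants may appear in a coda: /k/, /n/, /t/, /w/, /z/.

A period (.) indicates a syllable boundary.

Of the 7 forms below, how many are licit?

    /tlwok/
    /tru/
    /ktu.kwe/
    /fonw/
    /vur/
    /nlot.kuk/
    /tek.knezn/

1

/tlwok/ — violates constraint (c): syllable 1 onset /tlw/ has 3 consonants (> 2) → illicit
/tru/ — σ1 onset /tr/ (1→4 rises), coda /∅/ ok → licit
/ktu.kwe/ — violates constraint (a): syllable 1 onset /kt/: /k/ (stop, 1) → /t/ (stop, 1) does not rise → illicit
/fonw/ — violates constraint (d): syllable 1 coda /nw/ has 2 consonants (> 1) → illicit
/vur/ — violates constraint (f): syllable 1 coda contains /r/, which is not a licensed coda consonant → illicit
/nlot.kuk/ — violates constraint (e): word begins with /n/ → illicit
/tek.knezn/ — violates constraint (d): syllable 2 coda /zn/ has 2 consonants (> 1) → illicit
Licit: /tru/ → 1.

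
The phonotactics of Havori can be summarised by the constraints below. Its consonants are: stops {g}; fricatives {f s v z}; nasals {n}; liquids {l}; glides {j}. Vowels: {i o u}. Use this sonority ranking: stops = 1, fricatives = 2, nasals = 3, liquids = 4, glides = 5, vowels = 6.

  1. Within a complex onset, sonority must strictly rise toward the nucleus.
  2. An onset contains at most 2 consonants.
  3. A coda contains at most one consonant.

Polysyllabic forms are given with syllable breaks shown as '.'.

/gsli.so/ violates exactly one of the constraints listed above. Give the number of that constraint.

/gsli.so/: syllable 1 onset /gsl/ has 3 consonants (> 2).
This is a violation of constraint 2: "An onset contains at most 2 consonants."
The remaining constraints (1, 3) are satisfied.

2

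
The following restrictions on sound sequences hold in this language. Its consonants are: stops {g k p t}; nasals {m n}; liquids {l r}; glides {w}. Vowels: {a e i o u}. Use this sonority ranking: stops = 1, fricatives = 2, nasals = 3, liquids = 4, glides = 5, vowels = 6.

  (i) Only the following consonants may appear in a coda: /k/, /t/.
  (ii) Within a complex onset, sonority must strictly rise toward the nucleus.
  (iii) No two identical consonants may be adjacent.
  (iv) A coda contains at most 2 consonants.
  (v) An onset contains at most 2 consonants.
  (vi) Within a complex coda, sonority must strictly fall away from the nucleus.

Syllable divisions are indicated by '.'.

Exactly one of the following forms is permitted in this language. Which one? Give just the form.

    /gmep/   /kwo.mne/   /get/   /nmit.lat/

/gmep/ — violates constraint (i): syllable 1 coda contains /p/, which is not a licensed coda consonant → not permitted
/kwo.mne/ — violates constraint (ii): syllable 2 onset /mn/: /m/ (nasal, 3) → /n/ (nasal, 3) does not rise → not permitted
/get/ — σ1 onset /g/, coda /t/ ok → permitted
/nmit.lat/ — violates constraint (ii): syllable 1 onset /nm/: /n/ (nasal, 3) → /m/ (nasal, 3) does not rise → not permitted

/get/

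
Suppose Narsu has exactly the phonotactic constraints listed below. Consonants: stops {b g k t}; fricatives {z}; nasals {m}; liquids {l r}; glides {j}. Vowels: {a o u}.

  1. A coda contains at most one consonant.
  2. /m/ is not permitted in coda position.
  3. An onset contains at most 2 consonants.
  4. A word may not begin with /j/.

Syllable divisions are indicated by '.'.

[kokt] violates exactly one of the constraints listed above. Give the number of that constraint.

1

[kokt]: syllable 1 coda /kt/ has 2 consonants (> 1).
This is a violation of constraint 1: "A coda contains at most one consonant."
The remaining constraints (2, 3, 4) are satisfied.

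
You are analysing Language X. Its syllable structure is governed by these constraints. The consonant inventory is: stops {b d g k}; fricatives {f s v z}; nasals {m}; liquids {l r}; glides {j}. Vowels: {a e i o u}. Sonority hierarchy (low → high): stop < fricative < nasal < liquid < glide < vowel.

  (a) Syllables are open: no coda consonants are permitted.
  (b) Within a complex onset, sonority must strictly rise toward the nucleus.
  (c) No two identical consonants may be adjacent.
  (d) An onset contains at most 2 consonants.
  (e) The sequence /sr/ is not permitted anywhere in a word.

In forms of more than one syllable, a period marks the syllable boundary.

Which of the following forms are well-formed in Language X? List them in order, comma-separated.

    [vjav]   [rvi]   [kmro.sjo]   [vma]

[vma]

[vjav] — violates constraint (a): syllable 1 coda /v/ has 1 consonant (> 0) → ill-formed
[rvi] — violates constraint (b): syllable 1 onset /rv/: /r/ (liquid, 4) → /v/ (fricative, 2) does not rise → ill-formed
[kmro.sjo] — violates constraint (d): syllable 1 onset /kmr/ has 3 consonants (> 2) → ill-formed
[vma] — σ1 onset /vm/ (2→3 rises), coda /∅/ ok → well-formed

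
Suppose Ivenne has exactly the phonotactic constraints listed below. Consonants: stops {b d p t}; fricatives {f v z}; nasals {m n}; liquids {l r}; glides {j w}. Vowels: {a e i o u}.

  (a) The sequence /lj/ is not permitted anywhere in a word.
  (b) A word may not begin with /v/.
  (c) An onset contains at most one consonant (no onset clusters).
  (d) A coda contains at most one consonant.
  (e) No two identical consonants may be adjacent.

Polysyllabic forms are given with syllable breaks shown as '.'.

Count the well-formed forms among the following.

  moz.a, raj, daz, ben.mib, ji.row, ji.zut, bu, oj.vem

8

moz.a — σ1 onset /m/, coda /z/ ok; σ2 onset /∅/, coda /∅/ ok → well-formed
raj — σ1 onset /r/, coda /j/ ok → well-formed
daz — σ1 onset /d/, coda /z/ ok → well-formed
ben.mib — σ1 onset /b/, coda /n/ ok; σ2 onset /m/, coda /b/ ok → well-formed
ji.row — σ1 onset /j/, coda /∅/ ok; σ2 onset /r/, coda /w/ ok → well-formed
ji.zut — σ1 onset /j/, coda /∅/ ok; σ2 onset /z/, coda /t/ ok → well-formed
bu — σ1 onset /b/, coda /∅/ ok → well-formed
oj.vem — σ1 onset /∅/, coda /j/ ok; σ2 onset /v/, coda /m/ ok → well-formed
Well-formed: moz.a, raj, daz, ben.mib, ji.row, ji.zut, bu, oj.vem → 8.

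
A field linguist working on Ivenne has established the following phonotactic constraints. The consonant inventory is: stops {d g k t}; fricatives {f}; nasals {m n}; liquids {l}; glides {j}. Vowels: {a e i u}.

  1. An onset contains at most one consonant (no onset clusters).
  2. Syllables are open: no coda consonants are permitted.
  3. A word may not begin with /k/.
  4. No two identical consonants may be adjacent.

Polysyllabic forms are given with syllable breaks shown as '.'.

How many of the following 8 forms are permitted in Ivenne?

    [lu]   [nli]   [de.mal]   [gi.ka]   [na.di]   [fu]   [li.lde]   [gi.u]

[lu] — σ1 onset /l/, coda /∅/ ok → permitted
[nli] — violates constraint 1: syllable 1 onset /nl/ has 2 consonants (> 1) → not permitted
[de.mal] — violates constraint 2: syllable 2 coda /l/ has 1 consonant (> 0) → not permitted
[gi.ka] — σ1 onset /g/, coda /∅/ ok; σ2 onset /k/, coda /∅/ ok → permitted
[na.di] — σ1 onset /n/, coda /∅/ ok; σ2 onset /d/, coda /∅/ ok → permitted
[fu] — σ1 onset /f/, coda /∅/ ok → permitted
[li.lde] — violates constraint 1: syllable 2 onset /ld/ has 2 consonants (> 1) → not permitted
[gi.u] — σ1 onset /g/, coda /∅/ ok; σ2 onset /∅/, coda /∅/ ok → permitted
Permitted: [lu], [gi.ka], [na.di], [fu], [gi.u] → 5.

5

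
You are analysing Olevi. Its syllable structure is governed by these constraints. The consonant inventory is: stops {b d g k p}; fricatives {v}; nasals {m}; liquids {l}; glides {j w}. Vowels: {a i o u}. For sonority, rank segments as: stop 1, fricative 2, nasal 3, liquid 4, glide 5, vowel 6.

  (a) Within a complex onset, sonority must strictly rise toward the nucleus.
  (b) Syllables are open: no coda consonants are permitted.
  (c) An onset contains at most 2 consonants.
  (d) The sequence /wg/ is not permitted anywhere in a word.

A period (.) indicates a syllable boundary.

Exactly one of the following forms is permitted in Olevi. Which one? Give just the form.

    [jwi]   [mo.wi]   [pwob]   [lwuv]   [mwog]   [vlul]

[mo.wi]

[jwi] — violates constraint (a): syllable 1 onset /jw/: /j/ (glide, 5) → /w/ (glide, 5) does not rise → not permitted
[mo.wi] — σ1 onset /m/, coda /∅/ ok; σ2 onset /w/, coda /∅/ ok → permitted
[pwob] — violates constraint (b): syllable 1 coda /b/ has 1 consonant (> 0) → not permitted
[lwuv] — violates constraint (b): syllable 1 coda /v/ has 1 consonant (> 0) → not permitted
[mwog] — violates constraint (b): syllable 1 coda /g/ has 1 consonant (> 0) → not permitted
[vlul] — violates constraint (b): syllable 1 coda /l/ has 1 consonant (> 0) → not permitted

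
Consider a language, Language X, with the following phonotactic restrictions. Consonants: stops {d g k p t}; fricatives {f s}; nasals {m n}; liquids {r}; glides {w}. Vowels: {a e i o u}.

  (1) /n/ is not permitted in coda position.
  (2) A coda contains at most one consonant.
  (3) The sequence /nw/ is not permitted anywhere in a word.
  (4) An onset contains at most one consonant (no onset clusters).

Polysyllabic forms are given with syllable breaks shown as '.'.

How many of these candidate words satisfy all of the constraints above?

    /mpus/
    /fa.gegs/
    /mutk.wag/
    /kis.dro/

/mpus/ — violates constraint 4: syllable 1 onset /mp/ has 2 consonants (> 1) → phonotactically illegal
/fa.gegs/ — violates constraint 2: syllable 2 coda /gs/ has 2 consonants (> 1) → phonotactically illegal
/mutk.wag/ — violates constraint 2: syllable 1 coda /tk/ has 2 consonants (> 1) → phonotactically illegal
/kis.dro/ — violates constraint 4: syllable 2 onset /dr/ has 2 consonants (> 1) → phonotactically illegal
No form is phonotactically legal → 0.

0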